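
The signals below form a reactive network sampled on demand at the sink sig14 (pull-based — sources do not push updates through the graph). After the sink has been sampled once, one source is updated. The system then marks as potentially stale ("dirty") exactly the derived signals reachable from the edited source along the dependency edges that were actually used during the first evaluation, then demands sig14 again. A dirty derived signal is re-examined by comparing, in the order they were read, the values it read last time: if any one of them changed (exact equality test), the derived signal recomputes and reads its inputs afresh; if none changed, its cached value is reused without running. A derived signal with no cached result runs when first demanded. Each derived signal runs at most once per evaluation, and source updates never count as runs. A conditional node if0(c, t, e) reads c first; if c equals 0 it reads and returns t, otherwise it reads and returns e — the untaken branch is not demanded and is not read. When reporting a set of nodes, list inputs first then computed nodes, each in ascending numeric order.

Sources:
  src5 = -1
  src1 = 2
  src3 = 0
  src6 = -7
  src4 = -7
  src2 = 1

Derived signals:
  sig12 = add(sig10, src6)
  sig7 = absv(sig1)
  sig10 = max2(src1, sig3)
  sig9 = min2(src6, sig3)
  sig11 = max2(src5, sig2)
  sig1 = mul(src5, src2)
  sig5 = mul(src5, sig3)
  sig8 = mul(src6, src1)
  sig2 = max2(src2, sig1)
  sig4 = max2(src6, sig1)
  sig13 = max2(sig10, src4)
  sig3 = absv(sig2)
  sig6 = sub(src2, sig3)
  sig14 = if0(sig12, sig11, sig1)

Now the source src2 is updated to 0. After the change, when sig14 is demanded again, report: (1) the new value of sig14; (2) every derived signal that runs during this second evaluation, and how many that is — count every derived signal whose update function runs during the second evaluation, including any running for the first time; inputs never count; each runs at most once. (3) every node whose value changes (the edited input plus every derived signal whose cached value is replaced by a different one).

Initial pass — values computed on the first demand:
  sig1 = mul(-1, 1) = -1
  sig2 = max2(1, -1) = 1
  sig3 = absv(1) = 1
  sig10 = max2(2, 1) = 2
  sig12 = add(2, -7) = -5
  sig14 = if0(sig12=-5 -> else branch sig1) = -1

Second demand — change propagation:
  sig1: re-runs because src2 1->0; new result 0.
  sig2: re-runs because src2 1->0; sig1 -1->0; new result 0.
  sig3: re-runs because sig2 1->0; new result 0.
  sig10: re-runs because sig3 1->0; new result 2 (unchanged).
  sig12: re-examined; everything it read last time is the same (sig10 unchanged, src6 unchanged) — cache -5 kept, no run.
  sig14: re-runs because sig1 -1->0; new result 0.

The important point: at sig12 every value read last time is unchanged, so the dirty flag clears without a run.

sig14 now evaluates to 0.
Run set: sig1, sig2, sig3, sig10, sig14 (5 run).
Changed values: src2, sig1, sig2, sig3, sig14.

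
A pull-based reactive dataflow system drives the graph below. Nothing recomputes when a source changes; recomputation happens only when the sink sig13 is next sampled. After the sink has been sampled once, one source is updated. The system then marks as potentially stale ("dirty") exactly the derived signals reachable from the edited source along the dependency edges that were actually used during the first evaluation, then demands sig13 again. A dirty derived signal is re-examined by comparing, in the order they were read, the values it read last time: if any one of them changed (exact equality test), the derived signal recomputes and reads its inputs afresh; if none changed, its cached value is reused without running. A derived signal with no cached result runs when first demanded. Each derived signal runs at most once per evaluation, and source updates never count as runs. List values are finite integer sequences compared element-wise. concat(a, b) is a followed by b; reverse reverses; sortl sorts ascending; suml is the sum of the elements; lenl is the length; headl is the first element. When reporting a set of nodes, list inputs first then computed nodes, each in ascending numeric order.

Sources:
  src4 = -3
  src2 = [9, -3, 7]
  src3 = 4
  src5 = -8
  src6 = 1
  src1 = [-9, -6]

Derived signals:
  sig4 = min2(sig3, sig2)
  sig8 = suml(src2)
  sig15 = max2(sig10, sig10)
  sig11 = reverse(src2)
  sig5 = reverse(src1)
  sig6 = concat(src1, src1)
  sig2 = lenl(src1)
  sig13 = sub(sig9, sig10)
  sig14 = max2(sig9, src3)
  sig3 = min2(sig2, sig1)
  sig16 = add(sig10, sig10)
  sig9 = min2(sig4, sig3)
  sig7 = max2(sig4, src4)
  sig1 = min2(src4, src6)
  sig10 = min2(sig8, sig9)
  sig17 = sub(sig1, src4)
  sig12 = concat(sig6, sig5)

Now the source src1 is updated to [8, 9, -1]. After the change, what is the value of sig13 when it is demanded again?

First evaluation (everything demanded from the output):
  sig1 = min2(-3, 1) = -3
  sig2 = lenl([-9, -6]) = 2
  sig3 = min2(2, -3) = -3
  sig4 = min2(-3, 2) = -3
  sig8 = suml([9, -3, 7]) = 13
  sig9 = min2(-3, -3) = -3
  sig10 = min2(13, -3) = -3
  sig13 = sub(-3, -3) = 0

Propagation after the edit:
  sig2: runs — src1 [-9, -6]->[8, 9, -1]; result 3.
  sig3: runs — sig2 2->3; result -3 (same value as before).
  sig4: runs — sig2 2->3; result -3 (same value as before).
  sig9: checked — values it read are unchanged (sig4 unchanged, sig3 unchanged); reused cached -3 without running.
  sig10: checked — values it read are unchanged (sig8 unchanged, sig9 unchanged); reused cached -3 without running.
  sig13: checked — values it read are unchanged (sig9 unchanged, sig10 unchanged); reused cached 0 without running.

Key observation: the cutoff stops propagation at sig9 — its inputs' values are unchanged, so it reuses its cache.

New value of sig13: 0.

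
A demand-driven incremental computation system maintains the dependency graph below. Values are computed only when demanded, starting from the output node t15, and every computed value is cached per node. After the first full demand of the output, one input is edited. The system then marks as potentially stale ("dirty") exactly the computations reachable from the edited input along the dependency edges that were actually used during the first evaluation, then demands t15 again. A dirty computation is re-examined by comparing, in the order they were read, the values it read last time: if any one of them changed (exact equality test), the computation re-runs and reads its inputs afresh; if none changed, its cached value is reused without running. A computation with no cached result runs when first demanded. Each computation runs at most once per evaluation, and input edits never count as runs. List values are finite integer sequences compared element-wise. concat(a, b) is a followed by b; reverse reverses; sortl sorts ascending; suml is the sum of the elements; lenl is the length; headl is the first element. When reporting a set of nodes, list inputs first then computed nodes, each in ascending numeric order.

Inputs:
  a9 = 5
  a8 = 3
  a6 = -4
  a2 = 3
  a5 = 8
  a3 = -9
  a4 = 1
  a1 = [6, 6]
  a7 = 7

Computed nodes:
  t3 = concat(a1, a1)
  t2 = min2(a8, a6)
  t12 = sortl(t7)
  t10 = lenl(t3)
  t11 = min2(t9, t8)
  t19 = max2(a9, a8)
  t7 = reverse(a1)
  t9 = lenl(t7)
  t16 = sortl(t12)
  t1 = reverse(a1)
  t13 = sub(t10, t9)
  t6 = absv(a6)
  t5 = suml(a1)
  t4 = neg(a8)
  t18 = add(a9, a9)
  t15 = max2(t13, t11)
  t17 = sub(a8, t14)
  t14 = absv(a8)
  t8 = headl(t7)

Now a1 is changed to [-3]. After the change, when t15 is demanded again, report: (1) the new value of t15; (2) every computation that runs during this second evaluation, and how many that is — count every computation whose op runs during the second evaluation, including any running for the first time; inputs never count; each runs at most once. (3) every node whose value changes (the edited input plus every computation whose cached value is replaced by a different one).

First evaluation (everything demanded from the output):
  t3 = concat([6, 6], [6, 6]) = [6, 6, 6, 6]
  t7 = reverse([6, 6]) = [6, 6]
  t8 = headl([6, 6]) = 6
  t9 = lenl([6, 6]) = 2
  t10 = lenl([6, 6, 6, 6]) = 4
  t11 = min2(2, 6) = 2
  t13 = sub(4, 2) = 2
  t15 = max2(2, 2) = 2

Propagation after the edit:
  t3: runs — a1 [6, 6]->[-3]; a1 [6, 6]->[-3]; result [-3, -3].
  t7: runs — a1 [6, 6]->[-3]; result [-3].
  t8: runs — t7 [6, 6]->[-3]; result -3.
  t9: runs — t7 [6, 6]->[-3]; result 1.
  t10: runs — t3 [6, 6, 6, 6]->[-3, -3]; result 2.
  t11: runs — t9 2->1; t8 6->-3; result -3.
  t13: runs — t10 4->2; t9 2->1; result 1.
  t15: runs — t13 2->1; t11 2->-3; result 1.

New value of t15: 1.
Computations that run: t3, t7, t8, t9, t10, t11, t13, t15 — 8 in total.
Values that change: a1, t3, t7, t8, t9, t10, t11, t13, t15.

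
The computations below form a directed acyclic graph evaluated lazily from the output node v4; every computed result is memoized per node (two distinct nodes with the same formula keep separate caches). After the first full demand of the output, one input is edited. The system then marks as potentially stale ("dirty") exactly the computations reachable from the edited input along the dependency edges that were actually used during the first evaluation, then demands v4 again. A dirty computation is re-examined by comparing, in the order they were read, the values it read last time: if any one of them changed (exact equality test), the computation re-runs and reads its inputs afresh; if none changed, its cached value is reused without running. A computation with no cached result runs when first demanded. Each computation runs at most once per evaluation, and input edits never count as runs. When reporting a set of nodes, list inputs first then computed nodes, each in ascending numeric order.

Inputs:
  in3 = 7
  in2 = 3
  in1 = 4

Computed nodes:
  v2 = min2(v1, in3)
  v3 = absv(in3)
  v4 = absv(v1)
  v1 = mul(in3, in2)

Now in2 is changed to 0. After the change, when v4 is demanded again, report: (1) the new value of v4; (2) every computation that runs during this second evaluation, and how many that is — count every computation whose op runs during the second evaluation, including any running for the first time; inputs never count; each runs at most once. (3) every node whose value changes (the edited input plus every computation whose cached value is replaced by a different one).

First demand of the output computes:
  v1 = mul(7, 3) = 21
  v4 = absv(21) = 21

After the edit, cleaning proceeds:
  v1: a read changed (in2 3->0) — executes, giving 0.
  v4: a read changed (v1 21->0) — executes, giving 0.

Demanding v4 again yields 0.
2 computations run: v1, v4.
The nodes whose values change: in2, v1, v4.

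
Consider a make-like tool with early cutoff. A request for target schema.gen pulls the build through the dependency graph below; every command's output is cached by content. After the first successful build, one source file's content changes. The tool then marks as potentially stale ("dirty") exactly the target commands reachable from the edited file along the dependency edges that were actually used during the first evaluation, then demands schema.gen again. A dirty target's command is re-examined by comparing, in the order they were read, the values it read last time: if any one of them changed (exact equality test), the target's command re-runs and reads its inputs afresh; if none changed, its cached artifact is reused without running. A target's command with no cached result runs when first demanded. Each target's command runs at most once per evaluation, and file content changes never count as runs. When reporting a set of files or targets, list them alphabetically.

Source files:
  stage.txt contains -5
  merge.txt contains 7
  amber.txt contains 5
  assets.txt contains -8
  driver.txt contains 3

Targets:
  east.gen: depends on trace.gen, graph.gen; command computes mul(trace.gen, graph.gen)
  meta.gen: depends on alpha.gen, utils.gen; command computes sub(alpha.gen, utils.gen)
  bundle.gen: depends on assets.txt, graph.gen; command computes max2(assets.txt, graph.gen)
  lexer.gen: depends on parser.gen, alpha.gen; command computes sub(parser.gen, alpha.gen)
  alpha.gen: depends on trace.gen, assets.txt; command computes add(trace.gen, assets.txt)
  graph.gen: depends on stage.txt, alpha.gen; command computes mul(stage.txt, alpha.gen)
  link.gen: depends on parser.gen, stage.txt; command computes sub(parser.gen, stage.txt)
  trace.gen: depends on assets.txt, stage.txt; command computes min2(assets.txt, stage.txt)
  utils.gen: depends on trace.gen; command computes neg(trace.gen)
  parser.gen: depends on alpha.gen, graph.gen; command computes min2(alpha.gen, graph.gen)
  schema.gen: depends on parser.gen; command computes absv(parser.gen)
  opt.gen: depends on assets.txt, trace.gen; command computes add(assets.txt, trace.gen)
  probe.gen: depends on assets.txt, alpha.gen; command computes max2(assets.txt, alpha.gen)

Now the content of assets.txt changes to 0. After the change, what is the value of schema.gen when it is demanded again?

Demanding schema.gen again yields 5.

First demand of the output computes:
  trace.gen = min2(-8, -5) = -8
  alpha.gen = add(-8, -8) = -16
  graph.gen = mul(-5, -16) = 80
  parser.gen = min2(-16, 80) = -16
  schema.gen = absv(-16) = 16

After the edit, cleaning proceeds:
  trace.gen: a read changed (assets.txt -8->0) — executes, giving -5.
  alpha.gen: a read changed (trace.gen -8->-5; assets.txt -8->0) — executes, giving -5.
  graph.gen: a read changed (alpha.gen -16->-5) — executes, giving 25.
  parser.gen: a read changed (alpha.gen -16->-5; graph.gen 80->25) — executes, giving -5.
  schema.gen: a read changed (parser.gen -16->-5) — executes, giving 5.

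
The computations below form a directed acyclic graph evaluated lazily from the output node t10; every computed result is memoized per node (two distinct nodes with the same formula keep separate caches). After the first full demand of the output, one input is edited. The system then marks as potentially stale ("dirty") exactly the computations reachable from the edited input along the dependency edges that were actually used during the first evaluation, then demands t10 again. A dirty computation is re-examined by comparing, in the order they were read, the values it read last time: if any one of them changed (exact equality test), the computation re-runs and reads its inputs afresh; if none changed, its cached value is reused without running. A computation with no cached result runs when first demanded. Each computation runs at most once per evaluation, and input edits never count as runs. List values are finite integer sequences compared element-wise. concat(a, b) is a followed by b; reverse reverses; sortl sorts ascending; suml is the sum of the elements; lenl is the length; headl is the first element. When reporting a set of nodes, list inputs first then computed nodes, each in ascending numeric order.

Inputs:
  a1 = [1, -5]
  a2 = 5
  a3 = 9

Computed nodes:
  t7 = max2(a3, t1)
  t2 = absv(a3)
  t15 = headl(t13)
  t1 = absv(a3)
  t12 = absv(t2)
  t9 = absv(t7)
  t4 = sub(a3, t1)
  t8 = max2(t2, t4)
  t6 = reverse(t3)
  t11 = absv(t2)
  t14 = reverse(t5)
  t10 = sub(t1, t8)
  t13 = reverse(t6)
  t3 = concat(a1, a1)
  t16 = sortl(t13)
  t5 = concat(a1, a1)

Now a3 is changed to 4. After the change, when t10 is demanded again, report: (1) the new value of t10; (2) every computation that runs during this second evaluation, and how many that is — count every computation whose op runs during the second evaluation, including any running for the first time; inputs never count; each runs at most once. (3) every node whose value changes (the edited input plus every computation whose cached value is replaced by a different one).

Demanding t10 again yields 0.
5 computations run: t1, t2, t4, t8, t10.
The nodes whose values change: a3, t1, t2, t8.

First demand of the output computes:
  t1 = absv(9) = 9
  t2 = absv(9) = 9
  t4 = sub(9, 9) = 0
  t8 = max2(9, 0) = 9
  t10 = sub(9, 9) = 0

After the edit, cleaning proceeds:
  t1: a read changed (a3 9->4) — executes, giving 4.
  t2: a read changed (a3 9->4) — executes, giving 4.
  t4: a read changed (a3 9->4; t1 9->4) — executes, giving 0 — identical to its old value.
  t8: a read changed (t2 9->4) — executes, giving 4.
  t10: a read changed (t1 9->4; t8 9->4) — executes, giving 0 — identical to its old value.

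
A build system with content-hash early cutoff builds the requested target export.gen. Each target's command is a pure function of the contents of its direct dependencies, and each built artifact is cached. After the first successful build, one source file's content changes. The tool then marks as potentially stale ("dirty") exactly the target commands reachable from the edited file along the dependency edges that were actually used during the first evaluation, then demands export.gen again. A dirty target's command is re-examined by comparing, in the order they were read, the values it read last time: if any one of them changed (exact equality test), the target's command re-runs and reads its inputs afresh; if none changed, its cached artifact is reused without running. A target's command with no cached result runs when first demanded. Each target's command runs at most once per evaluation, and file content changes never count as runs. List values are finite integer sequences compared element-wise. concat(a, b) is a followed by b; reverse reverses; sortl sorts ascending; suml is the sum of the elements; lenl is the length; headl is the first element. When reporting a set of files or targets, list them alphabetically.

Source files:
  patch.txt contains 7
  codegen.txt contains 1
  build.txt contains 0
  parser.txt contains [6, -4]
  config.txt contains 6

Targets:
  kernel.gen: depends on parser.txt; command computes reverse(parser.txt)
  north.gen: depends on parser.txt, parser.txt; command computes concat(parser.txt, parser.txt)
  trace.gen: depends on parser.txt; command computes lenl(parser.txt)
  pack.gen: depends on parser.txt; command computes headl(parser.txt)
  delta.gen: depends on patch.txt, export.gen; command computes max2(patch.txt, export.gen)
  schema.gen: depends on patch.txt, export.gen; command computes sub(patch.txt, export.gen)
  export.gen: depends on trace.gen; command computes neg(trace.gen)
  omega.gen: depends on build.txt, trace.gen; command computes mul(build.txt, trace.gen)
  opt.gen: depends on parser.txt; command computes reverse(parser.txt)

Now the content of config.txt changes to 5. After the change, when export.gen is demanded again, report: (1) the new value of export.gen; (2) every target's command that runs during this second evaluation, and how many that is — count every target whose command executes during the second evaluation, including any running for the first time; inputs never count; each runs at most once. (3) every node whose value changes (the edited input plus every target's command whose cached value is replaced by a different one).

New value of export.gen: -2.
Target commands that run: none — 0 in total.
Values that change: config.txt.
Key observation: config.txt is never demanded by the output, so the edit triggers no recomputation at all.

First evaluation (everything demanded from the output):
  trace.gen = lenl([6, -4]) = 2
  export.gen = neg(2) = -2

Propagation after the edit:
  config.txt feeds no computation that the output demands — nothing is marked dirty and nothing runs.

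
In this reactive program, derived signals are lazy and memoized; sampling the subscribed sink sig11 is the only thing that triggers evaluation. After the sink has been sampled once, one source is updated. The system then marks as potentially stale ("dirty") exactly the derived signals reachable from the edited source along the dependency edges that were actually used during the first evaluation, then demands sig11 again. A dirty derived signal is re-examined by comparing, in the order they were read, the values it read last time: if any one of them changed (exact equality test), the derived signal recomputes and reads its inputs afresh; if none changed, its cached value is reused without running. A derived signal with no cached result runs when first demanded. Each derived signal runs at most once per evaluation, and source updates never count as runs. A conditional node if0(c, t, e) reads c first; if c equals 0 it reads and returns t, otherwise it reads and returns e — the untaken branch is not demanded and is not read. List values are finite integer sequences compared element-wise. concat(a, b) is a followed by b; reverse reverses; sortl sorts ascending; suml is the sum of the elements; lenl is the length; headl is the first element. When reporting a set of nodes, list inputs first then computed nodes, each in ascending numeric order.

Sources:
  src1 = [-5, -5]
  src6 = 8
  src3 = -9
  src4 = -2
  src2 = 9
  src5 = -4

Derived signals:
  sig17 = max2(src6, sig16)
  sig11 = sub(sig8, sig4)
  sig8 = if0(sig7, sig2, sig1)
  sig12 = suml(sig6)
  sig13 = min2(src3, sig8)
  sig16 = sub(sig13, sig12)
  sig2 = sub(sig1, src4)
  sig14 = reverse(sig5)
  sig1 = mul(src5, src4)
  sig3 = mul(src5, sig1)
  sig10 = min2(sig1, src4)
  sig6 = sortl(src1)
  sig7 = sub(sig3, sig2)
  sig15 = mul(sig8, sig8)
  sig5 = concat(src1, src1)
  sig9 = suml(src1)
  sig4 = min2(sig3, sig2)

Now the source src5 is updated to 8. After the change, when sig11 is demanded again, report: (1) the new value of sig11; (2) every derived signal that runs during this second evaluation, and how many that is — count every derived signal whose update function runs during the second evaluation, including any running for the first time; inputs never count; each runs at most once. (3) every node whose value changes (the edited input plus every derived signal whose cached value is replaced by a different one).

Demanding sig11 again yields 112.
7 derived signals run: sig1, sig2, sig3, sig4, sig7, sig8, sig11.
The nodes whose values change: src5, sig1, sig2, sig3, sig4, sig7, sig8, sig11.

First demand of the output computes:
  sig1 = mul(-4, -2) = 8
  sig2 = sub(8, -2) = 10
  sig3 = mul(-4, 8) = -32
  sig4 = min2(-32, 10) = -32
  sig7 = sub(-32, 10) = -42
  sig8 = if0(sig7=-42 -> else branch sig1) = 8
  sig11 = sub(8, -32) = 40

After the edit, cleaning proceeds:
  sig1: a read changed (src5 -4->8) — executes, giving -16.
  sig2: a read changed (sig1 8->-16) — executes, giving -14.
  sig3: a read changed (src5 -4->8; sig1 8->-16) — executes, giving -128.
  sig4: a read changed (sig3 -32->-128; sig2 10->-14) — executes, giving -128.
  sig7: a read changed (sig3 -32->-128; sig2 10->-14) — executes, giving -114.
  sig8: a read changed (sig7 -42->-114; sig1 8->-16) — executes, giving -16.
  sig11: a read changed (sig8 8->-16; sig4 -32->-128) — executes, giving 112.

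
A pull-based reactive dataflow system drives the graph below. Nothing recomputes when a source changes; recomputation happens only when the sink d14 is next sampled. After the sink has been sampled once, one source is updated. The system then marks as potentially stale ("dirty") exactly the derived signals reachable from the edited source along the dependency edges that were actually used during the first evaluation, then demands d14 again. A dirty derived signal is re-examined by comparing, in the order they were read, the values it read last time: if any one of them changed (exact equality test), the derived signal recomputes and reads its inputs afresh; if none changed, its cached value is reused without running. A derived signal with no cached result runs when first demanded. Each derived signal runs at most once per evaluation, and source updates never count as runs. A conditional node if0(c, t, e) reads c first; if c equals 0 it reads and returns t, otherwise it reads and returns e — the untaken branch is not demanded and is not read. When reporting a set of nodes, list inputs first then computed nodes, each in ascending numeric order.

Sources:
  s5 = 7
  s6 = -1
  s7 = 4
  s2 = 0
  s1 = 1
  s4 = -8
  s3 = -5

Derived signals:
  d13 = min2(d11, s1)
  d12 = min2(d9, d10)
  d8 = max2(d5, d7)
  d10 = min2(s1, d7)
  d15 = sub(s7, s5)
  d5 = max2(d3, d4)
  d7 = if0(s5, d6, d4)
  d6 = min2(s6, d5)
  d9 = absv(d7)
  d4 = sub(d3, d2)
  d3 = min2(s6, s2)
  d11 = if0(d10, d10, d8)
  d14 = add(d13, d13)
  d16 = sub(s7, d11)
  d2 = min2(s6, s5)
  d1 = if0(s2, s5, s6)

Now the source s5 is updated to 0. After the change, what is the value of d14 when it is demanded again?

New value of d14: 0.
Key observation: a condition flipped, so demand reaches new nodes — d5, d6, d8 run for the first time.

First evaluation (everything demanded from the output):
  d2 = min2(-1, 7) = -1
  d3 = min2(-1, 0) = -1
  d4 = sub(-1, -1) = 0
  d7 = if0(s5=7 -> else branch d4) = 0
  d10 = min2(1, 0) = 0
  d11 = if0(d10=0 -> then branch d10) = 0
  d13 = min2(0, 1) = 0
  d14 = add(0, 0) = 0

Propagation after the edit:
  d2: runs — s5 7->0; result -1 (same value as before).
  d4: checked — values it read are unchanged (d3 unchanged, d2 unchanged); reused cached 0 without running.
  d5: demanded for the first time — runs, produces 0.
  d6: demanded for the first time — runs, produces -1.
  d7: runs — s5 7->0; result -1.
  d8: demanded for the first time — runs, produces 0.
  d10: runs — d7 0->-1; result -1.
  d11: runs — d10 0->-1; d10 0->-1; result 0 (same value as before).
  d13: checked — values it read are unchanged (d11 unchanged, s1 unchanged); reused cached 0 without running.
  d14: checked — values it read are unchanged (d13 unchanged, d13 unchanged); reused cached 0 without running.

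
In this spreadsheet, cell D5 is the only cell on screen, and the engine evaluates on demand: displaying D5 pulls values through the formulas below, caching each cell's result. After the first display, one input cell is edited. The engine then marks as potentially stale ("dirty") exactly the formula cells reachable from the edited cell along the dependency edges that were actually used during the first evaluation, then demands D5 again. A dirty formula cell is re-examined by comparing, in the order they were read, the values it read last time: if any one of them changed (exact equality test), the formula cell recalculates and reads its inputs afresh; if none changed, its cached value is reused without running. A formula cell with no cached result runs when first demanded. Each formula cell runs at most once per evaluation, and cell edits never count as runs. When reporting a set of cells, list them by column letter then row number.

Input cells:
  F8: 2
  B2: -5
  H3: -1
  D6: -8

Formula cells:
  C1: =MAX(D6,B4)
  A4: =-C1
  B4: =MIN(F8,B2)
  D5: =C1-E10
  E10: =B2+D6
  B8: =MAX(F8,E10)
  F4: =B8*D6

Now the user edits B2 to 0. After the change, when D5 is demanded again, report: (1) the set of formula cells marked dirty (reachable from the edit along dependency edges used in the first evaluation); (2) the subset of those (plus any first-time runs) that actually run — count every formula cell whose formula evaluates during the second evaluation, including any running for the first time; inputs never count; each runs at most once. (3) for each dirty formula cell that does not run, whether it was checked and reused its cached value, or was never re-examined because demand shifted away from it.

Dirty set: B4, C1, D5, E10.
Run set: B4, C1, D5, E10 (4 run).
All dirty formula cells ended up running.

Initial pass — values computed on the first demand:
  B4 = MIN(2, -5) = -5
  C1 = MAX(-8, -5) = -5
  E10 = -5 + -8 = -13
  D5 = -5 - -13 = 8

Second demand — change propagation:
  B4: re-runs because B2 -5->0; new result 0.
  C1: re-runs because B4 -5->0; new result 0.
  E10: re-runs because B2 -5->0; new result -8.
  D5: re-runs because C1 -5->0; E10 -13->-8; new result 8 (unchanged).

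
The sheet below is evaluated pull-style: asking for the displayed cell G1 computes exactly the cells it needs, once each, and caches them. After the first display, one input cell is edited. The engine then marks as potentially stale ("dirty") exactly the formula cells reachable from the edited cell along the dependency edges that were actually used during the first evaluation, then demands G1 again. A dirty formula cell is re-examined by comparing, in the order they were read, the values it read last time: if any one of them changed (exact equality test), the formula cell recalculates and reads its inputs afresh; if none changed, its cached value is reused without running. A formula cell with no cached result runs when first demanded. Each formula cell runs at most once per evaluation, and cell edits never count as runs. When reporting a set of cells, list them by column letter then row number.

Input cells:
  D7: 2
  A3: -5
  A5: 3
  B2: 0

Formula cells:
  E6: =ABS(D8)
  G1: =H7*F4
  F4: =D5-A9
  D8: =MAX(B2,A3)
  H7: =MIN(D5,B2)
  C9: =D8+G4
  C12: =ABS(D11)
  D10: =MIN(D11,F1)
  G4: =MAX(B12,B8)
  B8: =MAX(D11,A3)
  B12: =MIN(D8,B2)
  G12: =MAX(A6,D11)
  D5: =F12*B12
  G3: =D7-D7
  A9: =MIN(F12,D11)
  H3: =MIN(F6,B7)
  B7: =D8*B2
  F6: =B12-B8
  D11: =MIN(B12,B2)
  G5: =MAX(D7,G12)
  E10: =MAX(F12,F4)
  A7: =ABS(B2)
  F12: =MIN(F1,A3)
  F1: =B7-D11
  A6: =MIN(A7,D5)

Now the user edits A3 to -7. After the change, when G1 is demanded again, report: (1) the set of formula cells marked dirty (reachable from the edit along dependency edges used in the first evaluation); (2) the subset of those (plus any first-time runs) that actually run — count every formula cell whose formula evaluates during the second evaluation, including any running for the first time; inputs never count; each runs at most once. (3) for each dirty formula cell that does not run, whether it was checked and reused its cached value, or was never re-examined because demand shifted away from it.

First demand of the output computes:
  D8 = MAX(0, -5) = 0
  B7 = 0 * 0 = 0
  B12 = MIN(0, 0) = 0
  D11 = MIN(0, 0) = 0
  F1 = 0 - 0 = 0
  F12 = MIN(0, -5) = -5
  A9 = MIN(-5, 0) = -5
  D5 = -5 * 0 = 0
  F4 = 0 - -5 = 5
  H7 = MIN(0, 0) = 0
  G1 = 0 * 5 = 0

After the edit, cleaning proceeds:
  D8: a read changed (A3 -5->-7) — executes, giving 0 — identical to its old value.
  B7: dirty, but its reads are unchanged (D8 unchanged, B2 unchanged); cached 0 stands.
  B12: dirty, but its reads are unchanged (D8 unchanged, B2 unchanged); cached 0 stands.
  D11: dirty, but its reads are unchanged (B12 unchanged, B2 unchanged); cached 0 stands.
  F1: dirty, but its reads are unchanged (B7 unchanged, D11 unchanged); cached 0 stands.
  F12: a read changed (A3 -5->-7) — executes, giving -7.
  A9: a read changed (F12 -5->-7) — executes, giving -7.
  D5: a read changed (F12 -5->-7) — executes, giving 0 — identical to its old value.
  F4: a read changed (A9 -5->-7) — executes, giving 7.
  H7: dirty, but its reads are unchanged (D5 unchanged, B2 unchanged); cached 0 stands.
  G1: a read changed (F4 5->7) — executes, giving 0 — identical to its old value.

Note where the cutoff bites: B12 is checked, finds nothing changed, and keeps its cache.

The edit dirties: A9, B7, B12, D5, D8, D11, F1, F4, F12, G1, H7.
6 formula cells run: A9, D5, D8, F4, F12, G1.
Cache hits after checking: B7, B12, D11, F1, H7.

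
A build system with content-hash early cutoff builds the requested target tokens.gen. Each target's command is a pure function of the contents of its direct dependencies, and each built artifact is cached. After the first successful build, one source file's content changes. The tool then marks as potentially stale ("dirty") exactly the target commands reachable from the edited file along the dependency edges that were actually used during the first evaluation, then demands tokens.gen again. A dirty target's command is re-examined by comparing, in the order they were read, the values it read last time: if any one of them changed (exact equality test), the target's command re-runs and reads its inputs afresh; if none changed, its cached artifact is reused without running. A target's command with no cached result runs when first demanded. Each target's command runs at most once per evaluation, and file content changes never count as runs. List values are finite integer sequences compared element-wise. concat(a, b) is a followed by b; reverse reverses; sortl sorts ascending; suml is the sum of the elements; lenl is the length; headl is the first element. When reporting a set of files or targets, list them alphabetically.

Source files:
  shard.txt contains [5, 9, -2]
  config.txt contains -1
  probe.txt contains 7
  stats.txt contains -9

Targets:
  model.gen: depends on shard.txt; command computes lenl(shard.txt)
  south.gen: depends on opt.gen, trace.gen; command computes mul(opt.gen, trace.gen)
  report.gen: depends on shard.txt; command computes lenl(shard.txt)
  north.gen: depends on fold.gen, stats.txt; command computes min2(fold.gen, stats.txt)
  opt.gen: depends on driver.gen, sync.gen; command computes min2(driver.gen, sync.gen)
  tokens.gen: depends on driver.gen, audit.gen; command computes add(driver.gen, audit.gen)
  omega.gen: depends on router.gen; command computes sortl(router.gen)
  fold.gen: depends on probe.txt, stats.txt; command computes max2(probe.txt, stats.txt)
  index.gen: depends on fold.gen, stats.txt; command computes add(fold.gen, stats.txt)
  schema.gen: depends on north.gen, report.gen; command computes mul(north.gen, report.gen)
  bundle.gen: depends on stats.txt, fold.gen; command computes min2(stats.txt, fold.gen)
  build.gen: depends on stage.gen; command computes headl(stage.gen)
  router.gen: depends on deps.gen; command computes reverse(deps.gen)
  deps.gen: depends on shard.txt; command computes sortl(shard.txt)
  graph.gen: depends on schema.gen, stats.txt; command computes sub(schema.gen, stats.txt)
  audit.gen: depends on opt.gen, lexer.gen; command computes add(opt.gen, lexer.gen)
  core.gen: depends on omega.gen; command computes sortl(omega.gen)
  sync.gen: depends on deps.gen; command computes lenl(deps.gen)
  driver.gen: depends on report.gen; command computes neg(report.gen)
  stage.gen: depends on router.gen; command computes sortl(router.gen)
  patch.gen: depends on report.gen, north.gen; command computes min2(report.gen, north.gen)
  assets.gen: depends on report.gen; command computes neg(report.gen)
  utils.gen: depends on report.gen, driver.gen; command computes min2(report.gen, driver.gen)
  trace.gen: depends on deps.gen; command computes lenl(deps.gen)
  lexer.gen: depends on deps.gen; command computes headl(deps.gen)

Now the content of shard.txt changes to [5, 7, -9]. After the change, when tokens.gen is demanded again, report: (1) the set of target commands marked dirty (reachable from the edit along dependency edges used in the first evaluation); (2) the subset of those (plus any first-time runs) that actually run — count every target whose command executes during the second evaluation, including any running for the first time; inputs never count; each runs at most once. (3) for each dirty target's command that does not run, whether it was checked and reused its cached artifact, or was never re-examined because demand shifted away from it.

Marked dirty: audit.gen, deps.gen, driver.gen, lexer.gen, opt.gen, report.gen, sync.gen, tokens.gen.
Target commands that run: audit.gen, deps.gen, lexer.gen, report.gen, sync.gen, tokens.gen — 6 in total.
Checked but reused from cache: driver.gen, opt.gen.
Key observation: the cutoff stops propagation at driver.gen — its inputs' values are unchanged, so it reuses its cache.

First evaluation (everything demanded from the output):
  deps.gen = sortl([5, 9, -2]) = [-2, 5, 9]
  lexer.gen = headl([-2, 5, 9]) = -2
  report.gen = lenl([5, 9, -2]) = 3
  driver.gen = neg(3) = -3
  sync.gen = lenl([-2, 5, 9]) = 3
  opt.gen = min2(-3, 3) = -3
  audit.gen = add(-3, -2) = -5
  tokens.gen = add(-3, -5) = -8

Propagation after the edit:
  deps.gen: runs — shard.txt [5, 9, -2]->[5, 7, -9]; result [-9, 5, 7].
  lexer.gen: runs — deps.gen [-2, 5, 9]->[-9, 5, 7]; result -9.
  report.gen: runs — shard.txt [5, 9, -2]->[5, 7, -9]; result 3 (same value as before).
  driver.gen: checked — values it read are unchanged (report.gen unchanged); reused cached -3 without running.
  sync.gen: runs — deps.gen [-2, 5, 9]->[-9, 5, 7]; result 3 (same value as before).
  opt.gen: checked — values it read are unchanged (driver.gen unchanged, sync.gen unchanged); reused cached -3 without running.
  audit.gen: runs — lexer.gen -2->-9; result -12.
  tokens.gen: runs — audit.gen -5->-12; result -15.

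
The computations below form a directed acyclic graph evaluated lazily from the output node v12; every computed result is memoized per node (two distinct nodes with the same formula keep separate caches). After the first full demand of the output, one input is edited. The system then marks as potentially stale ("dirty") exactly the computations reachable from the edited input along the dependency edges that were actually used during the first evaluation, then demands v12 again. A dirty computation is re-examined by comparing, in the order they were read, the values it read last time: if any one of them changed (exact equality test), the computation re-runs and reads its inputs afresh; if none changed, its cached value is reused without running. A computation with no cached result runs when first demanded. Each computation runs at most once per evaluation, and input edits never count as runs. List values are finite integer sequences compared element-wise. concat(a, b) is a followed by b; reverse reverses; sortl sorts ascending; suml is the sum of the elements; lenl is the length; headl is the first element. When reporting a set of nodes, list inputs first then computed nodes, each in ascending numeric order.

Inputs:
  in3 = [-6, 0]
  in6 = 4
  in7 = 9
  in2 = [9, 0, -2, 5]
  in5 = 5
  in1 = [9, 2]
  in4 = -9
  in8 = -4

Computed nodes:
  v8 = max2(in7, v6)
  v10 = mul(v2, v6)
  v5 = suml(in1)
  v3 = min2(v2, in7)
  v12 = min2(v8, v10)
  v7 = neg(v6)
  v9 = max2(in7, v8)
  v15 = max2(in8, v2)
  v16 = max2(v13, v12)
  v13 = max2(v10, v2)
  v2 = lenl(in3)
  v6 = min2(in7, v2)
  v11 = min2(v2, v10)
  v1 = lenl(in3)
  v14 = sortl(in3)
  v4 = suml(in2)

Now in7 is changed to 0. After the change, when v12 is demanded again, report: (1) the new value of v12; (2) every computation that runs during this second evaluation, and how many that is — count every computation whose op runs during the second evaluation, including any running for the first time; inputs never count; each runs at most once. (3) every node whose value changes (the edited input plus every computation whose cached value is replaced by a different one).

First demand of the output computes:
  v2 = lenl([-6, 0]) = 2
  v6 = min2(9, 2) = 2
  v8 = max2(9, 2) = 9
  v10 = mul(2, 2) = 4
  v12 = min2(9, 4) = 4

After the edit, cleaning proceeds:
  v6: a read changed (in7 9->0) — executes, giving 0.
  v8: a read changed (in7 9->0; v6 2->0) — executes, giving 0.
  v10: a read changed (v6 2->0) — executes, giving 0.
  v12: a read changed (v8 9->0; v10 4->0) — executes, giving 0.

Demanding v12 again yields 0.
4 computations run: v6, v8, v10, v12.
The nodes whose values change: in7, v6, v8, v10, v12.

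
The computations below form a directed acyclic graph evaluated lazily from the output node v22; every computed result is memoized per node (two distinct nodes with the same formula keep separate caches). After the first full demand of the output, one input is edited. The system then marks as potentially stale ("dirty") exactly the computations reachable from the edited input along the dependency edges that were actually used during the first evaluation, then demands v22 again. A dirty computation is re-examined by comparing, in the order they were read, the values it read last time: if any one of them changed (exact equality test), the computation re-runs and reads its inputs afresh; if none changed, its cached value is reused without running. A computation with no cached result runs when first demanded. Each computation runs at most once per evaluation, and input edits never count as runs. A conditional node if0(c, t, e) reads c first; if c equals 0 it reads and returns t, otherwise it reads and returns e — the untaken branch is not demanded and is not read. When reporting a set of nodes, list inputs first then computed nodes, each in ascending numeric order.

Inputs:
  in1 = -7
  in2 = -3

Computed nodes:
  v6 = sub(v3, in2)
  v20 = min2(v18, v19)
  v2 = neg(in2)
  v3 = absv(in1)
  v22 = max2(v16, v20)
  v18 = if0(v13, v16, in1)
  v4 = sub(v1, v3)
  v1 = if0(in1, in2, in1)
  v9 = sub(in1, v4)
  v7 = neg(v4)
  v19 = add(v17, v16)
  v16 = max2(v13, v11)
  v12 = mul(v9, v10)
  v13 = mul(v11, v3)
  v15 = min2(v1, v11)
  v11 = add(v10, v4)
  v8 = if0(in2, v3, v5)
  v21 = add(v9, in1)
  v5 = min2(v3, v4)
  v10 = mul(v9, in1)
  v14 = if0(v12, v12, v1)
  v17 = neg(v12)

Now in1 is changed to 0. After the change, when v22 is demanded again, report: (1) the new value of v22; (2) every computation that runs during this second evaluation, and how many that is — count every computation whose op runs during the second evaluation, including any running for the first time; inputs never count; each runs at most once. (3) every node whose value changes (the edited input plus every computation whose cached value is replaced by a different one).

First demand of the output computes:
  v1 = if0(in1=-7 -> else branch in1) = -7
  v3 = absv(-7) = 7
  v4 = sub(-7, 7) = -14
  v9 = sub(-7, -14) = 7
  v10 = mul(7, -7) = -49
  v11 = add(-49, -14) = -63
  v12 = mul(7, -49) = -343
  v13 = mul(-63, 7) = -441
  v16 = max2(-441, -63) = -63
  v17 = neg(-343) = 343
  v18 = if0(v13=-441 -> else branch in1) = -7
  v19 = add(343, -63) = 280
  v20 = min2(-7, 280) = -7
  v22 = max2(-63, -7) = -7

After the edit, cleaning proceeds:
  v1: a read changed (in1 -7->0; in1 -7->0) — executes, giving -3.
  v3: a read changed (in1 -7->0) — executes, giving 0.
  v4: a read changed (v1 -7->-3; v3 7->0) — executes, giving -3.
  v9: a read changed (in1 -7->0; v4 -14->-3) — executes, giving 3.
  v10: a read changed (v9 7->3; in1 -7->0) — executes, giving 0.
  v11: a read changed (v10 -49->0; v4 -14->-3) — executes, giving -3.
  v12: a read changed (v9 7->3; v10 -49->0) — executes, giving 0.
  v13: a read changed (v11 -63->-3; v3 7->0) — executes, giving 0.
  v16: a read changed (v13 -441->0; v11 -63->-3) — executes, giving 0.
  v17: a read changed (v12 -343->0) — executes, giving 0.
  v18: a read changed (v13 -441->0; in1 -7->0) — executes, giving 0.
  v19: a read changed (v17 343->0; v16 -63->0) — executes, giving 0.
  v20: a read changed (v18 -7->0; v19 280->0) — executes, giving 0.
  v22: a read changed (v16 -63->0; v20 -7->0) — executes, giving 0.

Demanding v22 again yields 0.
14 computations run: v1, v3, v4, v9, v10, v11, v12, v13, v16, v17, v18, v19, v20, v22.
The nodes whose values change: in1, v1, v3, v4, v9, v10, v11, v12, v13, v16, v17, v18, v19, v20, v22.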